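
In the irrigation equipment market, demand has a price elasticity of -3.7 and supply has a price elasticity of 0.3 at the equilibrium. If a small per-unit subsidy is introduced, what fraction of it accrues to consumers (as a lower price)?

For a small subsidy around the equilibrium, the benefit split depends on the relative slopes, which at a point are proportional to the elasticities.
Buyer share = εs/(εs + |εd|) = 0.3/(0.3 + 3.7) = 0.075; seller share = |εd|/(εs + |εd|) = 0.925.

Consumer share = 0.075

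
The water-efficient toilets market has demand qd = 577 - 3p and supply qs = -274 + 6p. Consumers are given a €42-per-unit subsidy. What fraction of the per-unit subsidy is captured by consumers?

Pre-subsidy: 577 - 3p = -274 + 6p gives p* = 851/9, q* = 880/3.
With the rebate, buyers effectively pay pb = ps − 42, where ps is the price sellers receive.
Demand in terms of ps becomes qd = 577 − 3(ps − 42) = 703 - 3ps. Setting this equal to supply: 703 - 3ps = -274 + 6ps, so ps = 977/9.
Buyers pay pb = 977/9 − 42 = 599/9; q' = -274 + 6·(977/9) = 1132/3.
Buyers' price falls by p* − pb = 851/9 − 599/9 = 28; sellers' price rises by ps − p* = 977/9 − 851/9 = 14.
So consumers capture 28/42 = 2/3 of each unit of subsidy.

Consumer share = 2/3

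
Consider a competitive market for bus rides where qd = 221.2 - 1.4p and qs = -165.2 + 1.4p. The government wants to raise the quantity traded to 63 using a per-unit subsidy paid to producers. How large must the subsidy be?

Required subsidy s = 50 per unit

At q = 63, invert demand for the buyer price: pb = (221.2 − 63)/1.4 = 113; invert supply for the seller price: ps = (63 − (-165.2))/1.4 = 163.
The subsidy must fill the gap: s = ps − pb = 163 − 113 = 50.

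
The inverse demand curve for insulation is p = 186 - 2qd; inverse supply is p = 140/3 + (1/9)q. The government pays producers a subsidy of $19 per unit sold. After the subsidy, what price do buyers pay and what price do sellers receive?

Pre-subsidy: 186 - 2q = 140/3 + (1/9)q gives q* = 66 and p* = 54.
With the subsidy, sellers receive ps = pb + 19 for each unit, where pb is the price buyers pay.
On the curves, pb = 186 - 2q and ps = 140/3 + (1/9)q; the wedge ps − pb = 19 gives 140/3 + (1/9)q − (186 - 2q) = 19, so q' = 75.
Then pb = 186 − 2·75 = 36 and ps = 140/3 + (1/9)·75 = 55.

Buyers pay $36; sellers receive $55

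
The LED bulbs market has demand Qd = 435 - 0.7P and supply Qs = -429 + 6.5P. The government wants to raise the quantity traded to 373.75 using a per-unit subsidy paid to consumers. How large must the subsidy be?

Required subsidy s = 36 per unit

At Q = 373.75, invert demand for the buyer price: Pb = (435 − 373.75)/0.7 = 87.5; invert supply for the seller price: Ps = (373.75 − (-429))/6.5 = 123.5.
The subsidy must fill the gap: s = Ps − Pb = 123.5 − 87.5 = 36.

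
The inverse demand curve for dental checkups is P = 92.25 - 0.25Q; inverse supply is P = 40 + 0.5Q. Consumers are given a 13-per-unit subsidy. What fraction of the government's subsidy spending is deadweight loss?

Pre-subsidy: 92.25 - 0.25Q = 40 + 0.5Q gives Q* = 209/3 and P* = 449/6.
With the rebate, buyers effectively pay Pb = Ps − 13, where Ps is the price sellers receive.
On the curves, Pb = 92.25 - 0.25Q and Ps = 40 + 0.5Q; the wedge Ps − Pb = 13 gives 40 + 0.5Q − (92.25 - 0.25Q) = 13, so Q' = 87.
Then Pb = 92.25 − 0.25·87 = 70.5 and Ps = 40 + 0.5·87 = 83.5.
ΔCS = ½(209/3 + 87)(449/6 − 70.5) = 3055/9; ΔPS = ½(209/3 + 87)(83.5 − 449/6) = 6110/9.
Government spending = 13 × 87 = 1131.
DWL = ½ × 13 × (87 − 209/3) = 338/3; fraction = (338/3) / 1131 = 26/261.

DWL / government spending = 26/261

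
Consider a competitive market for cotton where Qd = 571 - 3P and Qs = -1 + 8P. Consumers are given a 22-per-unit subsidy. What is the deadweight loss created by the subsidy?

Pre-subsidy: 571 - 3P = -1 + 8P gives P* = 52, Q* = 415.
With the rebate, buyers effectively pay Pb = Ps − 22, where Ps is the price sellers receive.
Demand in terms of Ps becomes Qd = 571 − 3(Ps − 22) = 637 - 3Ps. Setting this equal to supply: 637 - 3Ps = -1 + 8Ps, so Ps = 58.
Buyers pay Pb = 58 − 22 = 36; Q' = -1 + 8·58 = 463.
The subsidy expands output by 463 − 415 = 48 past the efficient level; on those units the gap between marginal cost and willingness to pay runs from 0 up to 22.
DWL = ½ × 22 × 48 = 528.

Deadweight loss = 528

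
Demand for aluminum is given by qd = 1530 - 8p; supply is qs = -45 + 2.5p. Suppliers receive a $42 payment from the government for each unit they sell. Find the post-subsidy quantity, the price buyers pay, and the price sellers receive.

q' = 410; buyers pay $140; sellers receive $182

Pre-subsidy: 1530 - 8p = -45 + 2.5p gives p* = 150, q* = 330.
With the subsidy, sellers receive ps = pb + 42 for each unit, where pb is the price buyers pay.
Supply in terms of pb becomes qs = -45 + 2.5(pb + 42) = 60 + 2.5pb. Setting this equal to demand: 1530 - 8pb = 60 + 2.5pb, so pb = 140.
Sellers receive ps = 140 + 42 = 182; q' = 1530 − 8·140 = 410.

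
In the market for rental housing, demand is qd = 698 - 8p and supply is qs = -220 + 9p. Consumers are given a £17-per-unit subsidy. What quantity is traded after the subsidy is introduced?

Pre-subsidy: 698 - 8p = -220 + 9p gives p* = 54, q* = 266.
With the rebate, buyers effectively pay pb = ps − 17, where ps is the price sellers receive.
Demand in terms of ps becomes qd = 698 − 8(ps − 17) = 834 - 8ps. Setting this equal to supply: 834 - 8ps = -220 + 9ps, so ps = 62.
Buyers pay pb = 62 − 17 = 45; q' = -220 + 9·62 = 338.

q' = 338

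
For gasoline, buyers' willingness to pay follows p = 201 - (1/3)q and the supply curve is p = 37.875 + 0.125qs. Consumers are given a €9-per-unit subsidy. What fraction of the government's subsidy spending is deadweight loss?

Pre-subsidy: 201 - (1/3)q = 37.875 + 0.125q gives q* = 3915/11 and p* = 906/11.
With the rebate, buyers effectively pay pb = ps − 9, where ps is the price sellers receive.
On the curves, pb = 201 - (1/3)q and ps = 37.875 + 0.125q; the wedge ps − pb = 9 gives 37.875 + 0.125q − (201 - (1/3)q) = 9, so q' = 4131/11.
Then pb = 201 − (1/3)·(4131/11) = 834/11 and ps = 37.875 + 0.125·(4131/11) = 933/11.
ΔCS = ½(3915/11 + 4131/11)(906/11 − 834/11) = 289656/121; ΔPS = ½(3915/11 + 4131/11)(933/11 − 906/11) = 108621/121.
Government spending = 9 × 4131/11 = 37179/11.
DWL = ½ × 9 × (4131/11 − 3915/11) = 972/11; fraction = (972/11) / (37179/11) = 4/153.

DWL / government spending = 4/153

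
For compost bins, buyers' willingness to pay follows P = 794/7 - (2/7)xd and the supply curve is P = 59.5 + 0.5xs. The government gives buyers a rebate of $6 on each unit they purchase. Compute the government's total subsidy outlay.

Government cost = 5034/11

Pre-subsidy: 794/7 - (2/7)x = 59.5 + 0.5x gives x* = 755/11 and P* = 1032/11.
With the rebate, buyers effectively pay Pb = Ps − 6, where Ps is the price sellers receive.
On the curves, Pb = 794/7 - (2/7)x and Ps = 59.5 + 0.5x; the wedge Ps − Pb = 6 gives 59.5 + 0.5x − (794/7 - (2/7)x) = 6, so x' = 839/11.
Then Pb = 794/7 − (2/7)·(839/11) = 1008/11 and Ps = 59.5 + 0.5·(839/11) = 1074/11.
Government outlay = subsidy × quantity = 6 × 839/11 = 5034/11.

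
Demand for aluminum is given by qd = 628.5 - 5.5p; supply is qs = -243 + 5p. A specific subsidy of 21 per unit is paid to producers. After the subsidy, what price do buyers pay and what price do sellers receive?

Buyers pay 73; sellers receive 94

Pre-subsidy: 628.5 - 5.5p = -243 + 5p gives p* = 83, q* = 172.
With the subsidy, sellers receive ps = pb + 21 for each unit, where pb is the price buyers pay.
Supply in terms of pb becomes qs = -243 + 5(pb + 21) = -138 + 5pb. Setting this equal to demand: 628.5 - 5.5pb = -138 + 5pb, so pb = 73.
Sellers receive ps = 73 + 21 = 94; q' = 628.5 − 5.5·73 = 227.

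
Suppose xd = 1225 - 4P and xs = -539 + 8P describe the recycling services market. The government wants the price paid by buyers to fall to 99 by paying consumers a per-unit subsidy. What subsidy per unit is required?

Required subsidy s = 72 per unit

At a buyer price of 99, quantity demanded is 1225 − 4·99 = 829.
Sellers supply 829 only when they receive Ps with -539 + 8·Ps = 829, i.e. Ps = 171.
s = Ps − Pb = 171 − 99 = 72.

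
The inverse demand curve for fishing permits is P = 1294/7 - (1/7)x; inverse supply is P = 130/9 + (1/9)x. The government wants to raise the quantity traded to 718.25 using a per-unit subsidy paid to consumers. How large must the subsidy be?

Required subsidy s = 12 per unit

At x = 718.25, from the demand curve buyers pay Pb = 1294/7 − (1/7)·718.25 = 82.25; from the supply curve sellers need Ps = 130/9 + (1/9)·718.25 = 94.25.
The subsidy must fill the gap: s = Ps − Pb = 94.25 − 82.25 = 12.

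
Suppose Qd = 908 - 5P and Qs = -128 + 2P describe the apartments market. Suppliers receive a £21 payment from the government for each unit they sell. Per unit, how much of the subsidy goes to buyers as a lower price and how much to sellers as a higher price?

Buyers gain £6 per unit; sellers gain £15 per unit

Pre-subsidy: 908 - 5P = -128 + 2P gives P* = 148, Q* = 168.
With the subsidy, sellers receive Ps = Pb + 21 for each unit, where Pb is the price buyers pay.
Supply in terms of Pb becomes Qs = -128 + 2(Pb + 21) = -86 + 2Pb. Setting this equal to demand: 908 - 5Pb = -86 + 2Pb, so Pb = 142.
Sellers receive Ps = 142 + 21 = 163; Q' = 908 − 5·142 = 198.
Buyers' price falls by P* − Pb = 148 − 142 = 6; sellers' price rises by Ps − P* = 163 − 148 = 15.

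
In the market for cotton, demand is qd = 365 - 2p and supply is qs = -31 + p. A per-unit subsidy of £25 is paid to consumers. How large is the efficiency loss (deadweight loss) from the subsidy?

Pre-subsidy: 365 - 2p = -31 + p gives p* = 132, q* = 101.
With the rebate, buyers effectively pay pb = ps − 25, where ps is the price sellers receive.
Demand in terms of ps becomes qd = 365 − 2(ps − 25) = 415 - 2ps. Setting this equal to supply: 415 - 2ps = -31 + ps, so ps = 446/3.
Buyers pay pb = 446/3 − 25 = 371/3; q' = -31 + 1·(446/3) = 353/3.
The subsidy expands output by 353/3 − 101 = 50/3 past the efficient level; on those units the gap between marginal cost and willingness to pay runs from 0 up to 25.
DWL = ½ × 25 × 50/3 = 625/3.

Deadweight loss = 625/3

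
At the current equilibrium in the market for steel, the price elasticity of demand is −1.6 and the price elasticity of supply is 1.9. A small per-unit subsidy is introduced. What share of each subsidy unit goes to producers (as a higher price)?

Producer share = 16/35

For a small subsidy around the equilibrium, the benefit split depends on the relative slopes, which at a point are proportional to the elasticities.
Buyer share = εs/(εs + |εd|) = 1.9/(1.9 + 1.6) = 19/35; seller share = |εd|/(εs + |εd|) = 16/35.
So producers capture 16/35 of the subsidy.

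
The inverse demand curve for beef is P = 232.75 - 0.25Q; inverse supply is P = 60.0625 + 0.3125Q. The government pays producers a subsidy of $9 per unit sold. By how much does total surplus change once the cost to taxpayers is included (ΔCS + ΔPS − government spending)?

Net change in total surplus = -$72

Pre-subsidy: 232.75 - 0.25Q = 60.0625 + 0.3125Q gives Q* = 307 and P* = 156.
With the subsidy, sellers receive Ps = Pb + 9 for each unit, where Pb is the price buyers pay.
On the curves, Pb = 232.75 - 0.25Q and Ps = 60.0625 + 0.3125Q; the wedge Ps − Pb = 9 gives 60.0625 + 0.3125Q − (232.75 - 0.25Q) = 9, so Q' = 323.
Then Pb = 232.75 − 0.25·323 = 152 and Ps = 60.0625 + 0.3125·323 = 161.
ΔCS = ½(307 + 323)(156 − 152) = 1260; ΔPS = ½(307 + 323)(161 − 156) = 1575.
Government spending = 9 × 323 = 2907.
Net change = 1260 + 1575 − 2907 = -72. The loss equals the DWL triangle ½·9·16.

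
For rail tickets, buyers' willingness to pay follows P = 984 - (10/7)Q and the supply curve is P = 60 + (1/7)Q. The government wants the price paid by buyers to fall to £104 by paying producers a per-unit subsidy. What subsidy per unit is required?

Required subsidy s = £44 per unit

At a buyer price of 104, quantity demanded is 688.8 − 0.7·104 = 616.
Sellers supply 616 only when they receive Ps = 60 + (1/7)·616 = 148.
s = Ps − Pb = 148 − 104 = 44.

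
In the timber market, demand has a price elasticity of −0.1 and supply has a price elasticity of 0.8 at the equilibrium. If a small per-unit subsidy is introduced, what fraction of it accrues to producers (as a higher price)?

Producer share = 1/9

For a small subsidy around the equilibrium, the benefit split depends on the relative slopes, which at a point are proportional to the elasticities.
Buyer share = εs/(εs + |εd|) = 0.8/(0.8 + 0.1) = 8/9; seller share = |εd|/(εs + |εd|) = 1/9.
So producers capture 1/9 of the subsidy.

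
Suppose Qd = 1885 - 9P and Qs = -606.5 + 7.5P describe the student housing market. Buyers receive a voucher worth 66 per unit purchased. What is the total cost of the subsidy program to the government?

Pre-subsidy: 1885 - 9P = -606.5 + 7.5P gives P* = 151, Q* = 526.
With the rebate, buyers effectively pay Pb = Ps − 66, where Ps is the price sellers receive.
Demand in terms of Ps becomes Qd = 1885 − 9(Ps − 66) = 2479 - 9Ps. Setting this equal to supply: 2479 - 9Ps = -606.5 + 7.5Ps, so Ps = 187.
Buyers pay Pb = 187 − 66 = 121; Q' = -606.5 + 7.5·187 = 796.
Government outlay = subsidy × quantity = 66 × 796 = 52536.

Government cost = 52536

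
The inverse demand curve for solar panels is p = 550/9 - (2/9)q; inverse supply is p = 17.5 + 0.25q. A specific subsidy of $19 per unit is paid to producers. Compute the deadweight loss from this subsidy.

Deadweight loss = 6498/17

Pre-subsidy: 550/9 - (2/9)q = 17.5 + 0.25q gives q* = 1570/17 and p* = 690/17.
With the subsidy, sellers receive ps = pb + 19 for each unit, where pb is the price buyers pay.
On the curves, pb = 550/9 - (2/9)q and ps = 17.5 + 0.25q; the wedge ps − pb = 19 gives 17.5 + 0.25q − (550/9 - (2/9)q) = 19, so q' = 2254/17.
Then pb = 550/9 − (2/9)·(2254/17) = 538/17 and ps = 17.5 + 0.25·(2254/17) = 861/17.
The subsidy expands output by 2254/17 − 1570/17 = 684/17 past the efficient level; on those units the gap between marginal cost and willingness to pay runs from 0 up to 19.
DWL = ½ × 19 × 684/17 = 6498/17.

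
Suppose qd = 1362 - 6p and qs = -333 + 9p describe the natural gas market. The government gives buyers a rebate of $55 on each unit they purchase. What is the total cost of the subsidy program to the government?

Pre-subsidy: 1362 - 6p = -333 + 9p gives p* = 113, q* = 684.
With the rebate, buyers effectively pay pb = ps − 55, where ps is the price sellers receive.
Demand in terms of ps becomes qd = 1362 − 6(ps − 55) = 1692 - 6ps. Setting this equal to supply: 1692 - 6ps = -333 + 9ps, so ps = 135.
Buyers pay pb = 135 − 55 = 80; q' = -333 + 9·135 = 882.
Government outlay = subsidy × quantity = 55 × 882 = 48510.

Government cost = $48510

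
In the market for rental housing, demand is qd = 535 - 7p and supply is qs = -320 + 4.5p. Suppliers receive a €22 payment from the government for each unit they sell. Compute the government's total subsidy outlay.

Government cost = 37862/23

Pre-subsidy: 535 - 7p = -320 + 4.5p gives p* = 1710/23, q* = 335/23.
With the subsidy, sellers receive ps = pb + 22 for each unit, where pb is the price buyers pay.
Supply in terms of pb becomes qs = -320 + 4.5(pb + 22) = -221 + 4.5pb. Setting this equal to demand: 535 - 7pb = -221 + 4.5pb, so pb = 1512/23.
Sellers receive ps = 1512/23 + 22 = 2018/23; q' = 535 − 7·(1512/23) = 1721/23.
Government outlay = subsidy × quantity = 22 × 1721/23 = 37862/23.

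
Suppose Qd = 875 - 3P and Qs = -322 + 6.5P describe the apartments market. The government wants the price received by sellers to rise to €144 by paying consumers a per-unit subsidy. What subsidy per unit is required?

At a seller price of 144, quantity supplied is -322 + 6.5·144 = 614.
Buyers absorb 614 only when they pay Pb with 875 − 3·Pb = 614, i.e. Pb = 87.
s = Ps − Pb = 144 − 87 = 57.

Required subsidy s = €57 per unit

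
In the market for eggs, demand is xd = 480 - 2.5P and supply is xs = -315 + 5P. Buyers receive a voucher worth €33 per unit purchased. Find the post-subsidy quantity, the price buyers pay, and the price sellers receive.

x' = 270; buyers pay €84; sellers receive €117

Pre-subsidy: 480 - 2.5P = -315 + 5P gives P* = 106, x* = 215.
With the rebate, buyers effectively pay Pb = Ps − 33, where Ps is the price sellers receive.
Demand in terms of Ps becomes xd = 480 − 2.5(Ps − 33) = 562.5 - 2.5Ps. Setting this equal to supply: 562.5 - 2.5Ps = -315 + 5Ps, so Ps = 117.
Buyers pay Pb = 117 − 33 = 84; x' = -315 + 5·117 = 270.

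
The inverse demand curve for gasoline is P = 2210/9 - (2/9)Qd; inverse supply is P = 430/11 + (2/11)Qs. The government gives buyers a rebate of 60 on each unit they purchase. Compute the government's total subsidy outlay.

Government cost = 39570

Pre-subsidy: 2210/9 - (2/9)Q = 430/11 + (2/11)Q gives Q* = 511 and P* = 132.
With the rebate, buyers effectively pay Pb = Ps − 60, where Ps is the price sellers receive.
On the curves, Pb = 2210/9 - (2/9)Q and Ps = 430/11 + (2/11)Q; the wedge Ps − Pb = 60 gives 430/11 + (2/11)Q − (2210/9 - (2/9)Q) = 60, so Q' = 659.5.
Then Pb = 2210/9 − (2/9)·659.5 = 99 and Ps = 430/11 + (2/11)·659.5 = 159.
Government outlay = subsidy × quantity = 60 × 659.5 = 39570.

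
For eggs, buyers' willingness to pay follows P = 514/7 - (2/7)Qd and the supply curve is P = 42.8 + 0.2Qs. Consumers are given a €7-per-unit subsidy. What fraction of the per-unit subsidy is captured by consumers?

Consumer share = 10/17

Pre-subsidy: 514/7 - (2/7)Q = 42.8 + 0.2Q gives Q* = 1072/17 and P* = 942/17.
With the rebate, buyers effectively pay Pb = Ps − 7, where Ps is the price sellers receive.
On the curves, Pb = 514/7 - (2/7)Q and Ps = 42.8 + 0.2Q; the wedge Ps − Pb = 7 gives 42.8 + 0.2Q − (514/7 - (2/7)Q) = 7, so Q' = 1317/17.
Then Pb = 514/7 − (2/7)·(1317/17) = 872/17 and Ps = 42.8 + 0.2·(1317/17) = 991/17.
Buyers' price falls by P* − Pb = 942/17 − 872/17 = 70/17; sellers' price rises by Ps − P* = 991/17 − 942/17 = 49/17.
So consumers capture (70/17)/7 = 10/17 of each unit of subsidy.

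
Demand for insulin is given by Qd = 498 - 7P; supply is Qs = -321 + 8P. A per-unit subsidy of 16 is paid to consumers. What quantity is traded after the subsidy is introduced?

Q' = 2633/15

Pre-subsidy: 498 - 7P = -321 + 8P gives P* = 54.6, Q* = 115.8.
With the rebate, buyers effectively pay Pb = Ps − 16, where Ps is the price sellers receive.
Demand in terms of Ps becomes Qd = 498 − 7(Ps − 16) = 610 - 7Ps. Setting this equal to supply: 610 - 7Ps = -321 + 8Ps, so Ps = 931/15.
Buyers pay Pb = 931/15 − 16 = 691/15; Q' = -321 + 8·(931/15) = 2633/15.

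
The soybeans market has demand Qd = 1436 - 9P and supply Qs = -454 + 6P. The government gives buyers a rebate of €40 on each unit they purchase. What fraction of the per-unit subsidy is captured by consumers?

Pre-subsidy: 1436 - 9P = -454 + 6P gives P* = 126, Q* = 302.
With the rebate, buyers effectively pay Pb = Ps − 40, where Ps is the price sellers receive.
Demand in terms of Ps becomes Qd = 1436 − 9(Ps − 40) = 1796 - 9Ps. Setting this equal to supply: 1796 - 9Ps = -454 + 6Ps, so Ps = 150.
Buyers pay Pb = 150 − 40 = 110; Q' = -454 + 6·150 = 446.
Buyers' price falls by P* − Pb = 126 − 110 = 16; sellers' price rises by Ps − P* = 150 − 126 = 24.
So consumers capture 16/40 = 0.4 of each unit of subsidy.

Consumer share = 0.4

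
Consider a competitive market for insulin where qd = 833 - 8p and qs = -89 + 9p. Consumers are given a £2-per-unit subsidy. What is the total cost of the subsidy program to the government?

Government cost = 13858/17

Pre-subsidy: 833 - 8p = -89 + 9p gives p* = 922/17, q* = 6785/17.
With the rebate, buyers effectively pay pb = ps − 2, where ps is the price sellers receive.
Demand in terms of ps becomes qd = 833 − 8(ps − 2) = 849 - 8ps. Setting this equal to supply: 849 - 8ps = -89 + 9ps, so ps = 938/17.
Buyers pay pb = 938/17 − 2 = 904/17; q' = -89 + 9·(938/17) = 6929/17.
Government outlay = subsidy × quantity = 2 × 6929/17 = 13858/17.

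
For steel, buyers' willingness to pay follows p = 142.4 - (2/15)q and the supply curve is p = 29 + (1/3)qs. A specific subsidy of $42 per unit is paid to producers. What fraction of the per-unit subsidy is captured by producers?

Producer share = 5/7

Pre-subsidy: 142.4 - (2/15)q = 29 + (1/3)q gives q* = 243 and p* = 110.
With the subsidy, sellers receive ps = pb + 42 for each unit, where pb is the price buyers pay.
On the curves, pb = 142.4 - (2/15)q and ps = 29 + (1/3)q; the wedge ps − pb = 42 gives 29 + (1/3)q − (142.4 - (2/15)q) = 42, so q' = 333.
Then pb = 142.4 − (2/15)·333 = 98 and ps = 29 + (1/3)·333 = 140.
Buyers' price falls by p* − pb = 110 − 98 = 12; sellers' price rises by ps − p* = 140 − 110 = 30.
So producers capture 30/42 = 5/7 of each unit of subsidy.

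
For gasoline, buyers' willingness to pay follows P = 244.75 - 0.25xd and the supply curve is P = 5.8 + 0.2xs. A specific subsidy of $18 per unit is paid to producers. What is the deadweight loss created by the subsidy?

Pre-subsidy: 244.75 - 0.25x = 5.8 + 0.2x gives x* = 531 and P* = 112.
With the subsidy, sellers receive Ps = Pb + 18 for each unit, where Pb is the price buyers pay.
On the curves, Pb = 244.75 - 0.25x and Ps = 5.8 + 0.2x; the wedge Ps − Pb = 18 gives 5.8 + 0.2x − (244.75 - 0.25x) = 18, so x' = 571.
Then Pb = 244.75 − 0.25·571 = 102 and Ps = 5.8 + 0.2·571 = 120.
The subsidy expands output by 571 − 531 = 40 past the efficient level; on those units the gap between marginal cost and willingness to pay runs from 0 up to 18.
DWL = ½ × 18 × 40 = 360.

Deadweight loss = $360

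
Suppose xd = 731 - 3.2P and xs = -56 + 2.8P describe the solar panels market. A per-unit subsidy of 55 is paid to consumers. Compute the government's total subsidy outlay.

Government cost = 21637

Pre-subsidy: 731 - 3.2P = -56 + 2.8P gives P* = 787/6, x* = 4669/15.
With the rebate, buyers effectively pay Pb = Ps − 55, where Ps is the price sellers receive.
Demand in terms of Ps becomes xd = 731 − 3.2(Ps − 55) = 907 - 3.2Ps. Setting this equal to supply: 907 - 3.2Ps = -56 + 2.8Ps, so Ps = 160.5.
Buyers pay Pb = 160.5 − 55 = 105.5; x' = -56 + 2.8·160.5 = 393.4.
Government outlay = subsidy × quantity = 55 × 393.4 = 21637.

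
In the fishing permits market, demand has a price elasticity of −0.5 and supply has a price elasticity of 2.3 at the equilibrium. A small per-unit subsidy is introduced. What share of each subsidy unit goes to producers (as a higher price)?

For a small subsidy around the equilibrium, the benefit split depends on the relative slopes, which at a point are proportional to the elasticities.
Buyer share = εs/(εs + |εd|) = 2.3/(2.3 + 0.5) = 23/28; seller share = |εd|/(εs + |εd|) = 5/28.
So producers capture 5/28 of the subsidy.

Producer share = 5/28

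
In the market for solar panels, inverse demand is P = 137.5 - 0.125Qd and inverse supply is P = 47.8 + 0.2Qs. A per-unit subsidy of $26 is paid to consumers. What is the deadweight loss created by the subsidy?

Deadweight loss = $1040

Pre-subsidy: 137.5 - 0.125Q = 47.8 + 0.2Q gives Q* = 276 and P* = 103.
With the rebate, buyers effectively pay Pb = Ps − 26, where Ps is the price sellers receive.
On the curves, Pb = 137.5 - 0.125Q and Ps = 47.8 + 0.2Q; the wedge Ps − Pb = 26 gives 47.8 + 0.2Q − (137.5 - 0.125Q) = 26, so Q' = 356.
Then Pb = 137.5 − 0.125·356 = 93 and Ps = 47.8 + 0.2·356 = 119.
The subsidy expands output by 356 − 276 = 80 past the efficient level; on those units the gap between marginal cost and willingness to pay runs from 0 up to 26.
DWL = ½ × 26 × 80 = 1040.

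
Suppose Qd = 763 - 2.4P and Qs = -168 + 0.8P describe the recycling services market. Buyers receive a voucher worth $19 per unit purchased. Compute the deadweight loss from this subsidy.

Pre-subsidy: 763 - 2.4P = -168 + 0.8P gives P* = 290.9375, Q* = 64.75.
With the rebate, buyers effectively pay Pb = Ps − 19, where Ps is the price sellers receive.
Demand in terms of Ps becomes Qd = 763 − 2.4(Ps − 19) = 808.6 - 2.4Ps. Setting this equal to supply: 808.6 - 2.4Ps = -168 + 0.8Ps, so Ps = 305.1875.
Buyers pay Pb = 305.1875 − 19 = 286.1875; Q' = -168 + 0.8·305.1875 = 76.15.
The subsidy expands output by 76.15 − 64.75 = 11.4 past the efficient level; on those units the gap between marginal cost and willingness to pay runs from 0 up to 19.
DWL = ½ × 19 × 11.4 = 108.3.

Deadweight loss = $108.3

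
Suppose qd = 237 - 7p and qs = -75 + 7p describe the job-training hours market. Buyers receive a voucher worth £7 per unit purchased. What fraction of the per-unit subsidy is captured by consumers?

Pre-subsidy: 237 - 7p = -75 + 7p gives p* = 156/7, q* = 81.
With the rebate, buyers effectively pay pb = ps − 7, where ps is the price sellers receive.
Demand in terms of ps becomes qd = 237 − 7(ps − 7) = 286 - 7ps. Setting this equal to supply: 286 - 7ps = -75 + 7ps, so ps = 361/14.
Buyers pay pb = 361/14 − 7 = 263/14; q' = -75 + 7·(361/14) = 105.5.
Buyers' price falls by p* − pb = 156/7 − 263/14 = 3.5; sellers' price rises by ps − p* = 361/14 − 156/7 = 3.5.
So consumers capture 3.5/7 = 0.5 of each unit of subsidy.

Consumer share = 0.5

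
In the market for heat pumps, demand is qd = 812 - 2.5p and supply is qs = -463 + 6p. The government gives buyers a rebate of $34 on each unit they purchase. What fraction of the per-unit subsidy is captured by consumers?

Consumer share = 12/17

Pre-subsidy: 812 - 2.5p = -463 + 6p gives p* = 150, q* = 437.
With the rebate, buyers effectively pay pb = ps − 34, where ps is the price sellers receive.
Demand in terms of ps becomes qd = 812 − 2.5(ps − 34) = 897 - 2.5ps. Setting this equal to supply: 897 - 2.5ps = -463 + 6ps, so ps = 160.
Buyers pay pb = 160 − 34 = 126; q' = -463 + 6·160 = 497.
Buyers' price falls by p* − pb = 150 − 126 = 24; sellers' price rises by ps − p* = 160 − 150 = 10.
So consumers capture 24/34 = 12/17 of each unit of subsidy.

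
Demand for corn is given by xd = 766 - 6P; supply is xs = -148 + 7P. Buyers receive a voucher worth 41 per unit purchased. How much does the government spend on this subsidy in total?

Government cost = 254036/13

Pre-subsidy: 766 - 6P = -148 + 7P gives P* = 914/13, x* = 4474/13.
With the rebate, buyers effectively pay Pb = Ps − 41, where Ps is the price sellers receive.
Demand in terms of Ps becomes xd = 766 − 6(Ps − 41) = 1012 - 6Ps. Setting this equal to supply: 1012 - 6Ps = -148 + 7Ps, so Ps = 1160/13.
Buyers pay Pb = 1160/13 − 41 = 627/13; x' = -148 + 7·(1160/13) = 6196/13.
Government outlay = subsidy × quantity = 41 × 6196/13 = 254036/13.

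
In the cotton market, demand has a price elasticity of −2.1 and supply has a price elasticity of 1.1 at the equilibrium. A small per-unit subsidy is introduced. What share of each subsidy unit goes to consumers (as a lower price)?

For a small subsidy around the equilibrium, the benefit split depends on the relative slopes, which at a point are proportional to the elasticities.
Buyer share = εs/(εs + |εd|) = 1.1/(1.1 + 2.1) = 0.34375; seller share = |εd|/(εs + |εd|) = 0.65625.

Consumer share = 0.34375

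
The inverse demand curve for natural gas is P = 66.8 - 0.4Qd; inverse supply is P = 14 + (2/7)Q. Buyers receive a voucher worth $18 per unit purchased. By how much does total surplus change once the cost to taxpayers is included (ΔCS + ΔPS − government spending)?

Net change in total surplus = -$236.25

Pre-subsidy: 66.8 - 0.4Q = 14 + (2/7)Q gives Q* = 77 and P* = 36.
With the rebate, buyers effectively pay Pb = Ps − 18, where Ps is the price sellers receive.
On the curves, Pb = 66.8 - 0.4Q and Ps = 14 + (2/7)Q; the wedge Ps − Pb = 18 gives 14 + (2/7)Q − (66.8 - 0.4Q) = 18, so Q' = 103.25.
Then Pb = 66.8 − 0.4·103.25 = 25.5 and Ps = 14 + (2/7)·103.25 = 43.5.
ΔCS = ½(77 + 103.25)(36 − 25.5) = 946.3125; ΔPS = ½(77 + 103.25)(43.5 − 36) = 675.9375.
Government spending = 18 × 103.25 = 1858.5.
Net change = 946.3125 + 675.9375 − 1858.5 = -236.25. The loss equals the DWL triangle ½·18·26.25.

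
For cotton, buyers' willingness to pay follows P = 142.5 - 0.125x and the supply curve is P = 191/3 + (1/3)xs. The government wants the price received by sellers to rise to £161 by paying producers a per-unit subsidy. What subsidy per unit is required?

At a seller price of 161, quantity supplied is -191 + 3·161 = 292.
Buyers absorb 292 only when they pay Pb = 142.5 − 0.125·292 = 106.
s = Ps − Pb = 161 − 106 = 55.

Required subsidy s = £55 per unit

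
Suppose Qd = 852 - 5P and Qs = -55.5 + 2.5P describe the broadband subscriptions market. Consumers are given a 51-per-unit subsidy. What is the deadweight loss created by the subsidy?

Deadweight loss = 2167.5

Pre-subsidy: 852 - 5P = -55.5 + 2.5P gives P* = 121, Q* = 247.
With the rebate, buyers effectively pay Pb = Ps − 51, where Ps is the price sellers receive.
Demand in terms of Ps becomes Qd = 852 − 5(Ps − 51) = 1107 - 5Ps. Setting this equal to supply: 1107 - 5Ps = -55.5 + 2.5Ps, so Ps = 155.
Buyers pay Pb = 155 − 51 = 104; Q' = -55.5 + 2.5·155 = 332.
The subsidy expands output by 332 − 247 = 85 past the efficient level; on those units the gap between marginal cost and willingness to pay runs from 0 up to 51.
DWL = ½ × 51 × 85 = 2167.5.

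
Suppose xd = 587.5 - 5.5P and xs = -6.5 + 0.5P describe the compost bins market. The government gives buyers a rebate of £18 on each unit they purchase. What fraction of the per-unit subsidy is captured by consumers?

Pre-subsidy: 587.5 - 5.5P = -6.5 + 0.5P gives P* = 99, x* = 43.
With the rebate, buyers effectively pay Pb = Ps − 18, where Ps is the price sellers receive.
Demand in terms of Ps becomes xd = 587.5 − 5.5(Ps − 18) = 686.5 - 5.5Ps. Setting this equal to supply: 686.5 - 5.5Ps = -6.5 + 0.5Ps, so Ps = 115.5.
Buyers pay Pb = 115.5 − 18 = 97.5; x' = -6.5 + 0.5·115.5 = 51.25.
Buyers' price falls by P* − Pb = 99 − 97.5 = 1.5; sellers' price rises by Ps − P* = 115.5 − 99 = 16.5.
So consumers capture 1.5/18 = 1/12 of each unit of subsidy.

Consumer share = 1/12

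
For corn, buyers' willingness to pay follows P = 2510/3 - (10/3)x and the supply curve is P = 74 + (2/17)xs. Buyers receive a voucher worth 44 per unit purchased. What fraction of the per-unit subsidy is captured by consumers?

Consumer share = 85/88

Pre-subsidy: 2510/3 - (10/3)x = 74 + (2/17)x gives x* = 221 and P* = 100.
With the rebate, buyers effectively pay Pb = Ps − 44, where Ps is the price sellers receive.
On the curves, Pb = 2510/3 - (10/3)x and Ps = 74 + (2/17)x; the wedge Ps − Pb = 44 gives 74 + (2/17)x − (2510/3 - (10/3)x) = 44, so x' = 233.75.
Then Pb = 2510/3 − (10/3)·233.75 = 57.5 and Ps = 74 + (2/17)·233.75 = 101.5.
Buyers' price falls by P* − Pb = 100 − 57.5 = 42.5; sellers' price rises by Ps − P* = 101.5 − 100 = 1.5.
So consumers capture 42.5/44 = 85/88 of each unit of subsidy.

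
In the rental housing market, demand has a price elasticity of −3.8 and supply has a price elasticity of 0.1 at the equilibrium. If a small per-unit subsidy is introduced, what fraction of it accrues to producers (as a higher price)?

For a small subsidy around the equilibrium, the benefit split depends on the relative slopes, which at a point are proportional to the elasticities.
Buyer share = εs/(εs + |εd|) = 0.1/(0.1 + 3.8) = 1/39; seller share = |εd|/(εs + |εd|) = 38/39.
So producers capture 38/39 of the subsidy.

Producer share = 38/39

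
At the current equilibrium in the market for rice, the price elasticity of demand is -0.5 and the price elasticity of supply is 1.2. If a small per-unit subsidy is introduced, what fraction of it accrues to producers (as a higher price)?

For a small subsidy around the equilibrium, the benefit split depends on the relative slopes, which at a point are proportional to the elasticities.
Buyer share = εs/(εs + |εd|) = 1.2/(1.2 + 0.5) = 12/17; seller share = |εd|/(εs + |εd|) = 5/17.
So producers capture 5/17 of the subsidy.

Producer share = 5/17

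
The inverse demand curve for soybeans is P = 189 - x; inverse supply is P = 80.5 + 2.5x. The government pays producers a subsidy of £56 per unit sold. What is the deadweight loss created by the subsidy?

Pre-subsidy: 189 - x = 80.5 + 2.5x gives x* = 31 and P* = 158.
With the subsidy, sellers receive Ps = Pb + 56 for each unit, where Pb is the price buyers pay.
On the curves, Pb = 189 - x and Ps = 80.5 + 2.5x; the wedge Ps − Pb = 56 gives 80.5 + 2.5x − (189 - x) = 56, so x' = 47.
Then Pb = 189 − 1·47 = 142 and Ps = 80.5 + 2.5·47 = 198.
The subsidy expands output by 47 − 31 = 16 past the efficient level; on those units the gap between marginal cost and willingness to pay runs from 0 up to 56.
DWL = ½ × 56 × 16 = 448.

Deadweight loss = £448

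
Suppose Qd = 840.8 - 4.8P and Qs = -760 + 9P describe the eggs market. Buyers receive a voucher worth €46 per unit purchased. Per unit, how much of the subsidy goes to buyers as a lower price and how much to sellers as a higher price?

Buyers gain €30 per unit; sellers gain €16 per unit

Pre-subsidy: 840.8 - 4.8P = -760 + 9P gives P* = 116, Q* = 284.
With the rebate, buyers effectively pay Pb = Ps − 46, where Ps is the price sellers receive.
Demand in terms of Ps becomes Qd = 840.8 − 4.8(Ps − 46) = 1061.6 - 4.8Ps. Setting this equal to supply: 1061.6 - 4.8Ps = -760 + 9Ps, so Ps = 132.
Buyers pay Pb = 132 − 46 = 86; Q' = -760 + 9·132 = 428.
Buyers' price falls by P* − Pb = 116 − 86 = 30; sellers' price rises by Ps − P* = 132 − 116 = 16.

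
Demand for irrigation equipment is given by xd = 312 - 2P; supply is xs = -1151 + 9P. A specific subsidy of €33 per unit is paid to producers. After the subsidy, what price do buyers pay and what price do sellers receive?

Buyers pay €106; sellers receive €139

Pre-subsidy: 312 - 2P = -1151 + 9P gives P* = 133, x* = 46.
With the subsidy, sellers receive Ps = Pb + 33 for each unit, where Pb is the price buyers pay.
Supply in terms of Pb becomes xs = -1151 + 9(Pb + 33) = -854 + 9Pb. Setting this equal to demand: 312 - 2Pb = -854 + 9Pb, so Pb = 106.
Sellers receive Ps = 106 + 33 = 139; x' = 312 − 2·106 = 100.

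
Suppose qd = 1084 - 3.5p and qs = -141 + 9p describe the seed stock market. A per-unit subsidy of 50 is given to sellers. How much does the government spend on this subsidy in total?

Government cost = 43350

Pre-subsidy: 1084 - 3.5p = -141 + 9p gives p* = 98, q* = 741.
With the subsidy, sellers receive ps = pb + 50 for each unit, where pb is the price buyers pay.
Supply in terms of pb becomes qs = -141 + 9(pb + 50) = 309 + 9pb. Setting this equal to demand: 1084 - 3.5pb = 309 + 9pb, so pb = 62.
Sellers receive ps = 62 + 50 = 112; q' = 1084 − 3.5·62 = 867.
Government outlay = subsidy × quantity = 50 × 867 = 43350.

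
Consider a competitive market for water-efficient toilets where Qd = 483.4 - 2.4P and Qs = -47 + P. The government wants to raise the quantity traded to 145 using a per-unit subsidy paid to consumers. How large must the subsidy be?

Required subsidy s = 51 per unit

At Q = 145, invert demand for the buyer price: Pb = (483.4 − 145)/2.4 = 141; invert supply for the seller price: Ps = (145 − (-47))/1 = 192.
The subsidy must fill the gap: s = Ps − Pb = 192 − 141 = 51.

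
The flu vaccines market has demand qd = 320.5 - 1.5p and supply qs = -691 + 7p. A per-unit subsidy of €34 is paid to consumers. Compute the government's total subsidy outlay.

Government cost = €6256

Pre-subsidy: 320.5 - 1.5p = -691 + 7p gives p* = 119, q* = 142.
With the rebate, buyers effectively pay pb = ps − 34, where ps is the price sellers receive.
Demand in terms of ps becomes qd = 320.5 − 1.5(ps − 34) = 371.5 - 1.5ps. Setting this equal to supply: 371.5 - 1.5ps = -691 + 7ps, so ps = 125.
Buyers pay pb = 125 − 34 = 91; q' = -691 + 7·125 = 184.
Government outlay = subsidy × quantity = 34 × 184 = 6256.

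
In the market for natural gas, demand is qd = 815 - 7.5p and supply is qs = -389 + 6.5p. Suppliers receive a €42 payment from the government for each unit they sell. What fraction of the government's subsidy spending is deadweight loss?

DWL / government spending = 117/506

Pre-subsidy: 815 - 7.5p = -389 + 6.5p gives p* = 86, q* = 170.
With the subsidy, sellers receive ps = pb + 42 for each unit, where pb is the price buyers pay.
Supply in terms of pb becomes qs = -389 + 6.5(pb + 42) = -116 + 6.5pb. Setting this equal to demand: 815 - 7.5pb = -116 + 6.5pb, so pb = 66.5.
Sellers receive ps = 66.5 + 42 = 108.5; q' = 815 − 7.5·66.5 = 316.25.
ΔCS = ½(170 + 316.25)(86 − 66.5) = 4740.9375; ΔPS = ½(170 + 316.25)(108.5 − 86) = 5470.3125.
Government spending = 42 × 316.25 = 13282.5.
DWL = ½ × 42 × (316.25 − 170) = 3071.25; fraction = 3071.25 / 13282.5 = 117/506.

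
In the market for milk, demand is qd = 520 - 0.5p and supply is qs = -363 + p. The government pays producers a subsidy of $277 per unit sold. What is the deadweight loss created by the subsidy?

Pre-subsidy: 520 - 0.5p = -363 + p gives p* = 1766/3, q* = 677/3.
With the subsidy, sellers receive ps = pb + 277 for each unit, where pb is the price buyers pay.
Supply in terms of pb becomes qs = -363 + 1(pb + 277) = -86 + pb. Setting this equal to demand: 520 - 0.5pb = -86 + pb, so pb = 404.
Sellers receive ps = 404 + 277 = 681; q' = 520 − 0.5·404 = 318.
The subsidy expands output by 318 − 677/3 = 277/3 past the efficient level; on those units the gap between marginal cost and willingness to pay runs from 0 up to 277.
DWL = ½ × 277 × 277/3 = 76729/6.

Deadweight loss = 76729/6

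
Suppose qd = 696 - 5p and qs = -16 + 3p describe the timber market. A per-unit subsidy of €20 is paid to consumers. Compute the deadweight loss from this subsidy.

Pre-subsidy: 696 - 5p = -16 + 3p gives p* = 89, q* = 251.
With the rebate, buyers effectively pay pb = ps − 20, where ps is the price sellers receive.
Demand in terms of ps becomes qd = 696 − 5(ps − 20) = 796 - 5ps. Setting this equal to supply: 796 - 5ps = -16 + 3ps, so ps = 101.5.
Buyers pay pb = 101.5 − 20 = 81.5; q' = -16 + 3·101.5 = 288.5.
The subsidy expands output by 288.5 − 251 = 37.5 past the efficient level; on those units the gap between marginal cost and willingness to pay runs from 0 up to 20.
DWL = ½ × 20 × 37.5 = 375.

Deadweight loss = €375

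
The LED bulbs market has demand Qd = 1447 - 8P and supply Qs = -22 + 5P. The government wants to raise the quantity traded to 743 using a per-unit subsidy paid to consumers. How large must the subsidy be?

At Q = 743, invert demand for the buyer price: Pb = (1447 − 743)/8 = 88; invert supply for the seller price: Ps = (743 − (-22))/5 = 153.
The subsidy must fill the gap: s = Ps − Pb = 153 − 88 = 65.

Required subsidy s = 65 per unit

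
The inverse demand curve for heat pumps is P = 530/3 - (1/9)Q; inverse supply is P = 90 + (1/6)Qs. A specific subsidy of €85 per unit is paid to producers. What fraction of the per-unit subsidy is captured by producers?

Producer share = 0.6

Pre-subsidy: 530/3 - (1/9)Q = 90 + (1/6)Q gives Q* = 312 and P* = 142.
With the subsidy, sellers receive Ps = Pb + 85 for each unit, where Pb is the price buyers pay.
On the curves, Pb = 530/3 - (1/9)Q and Ps = 90 + (1/6)Q; the wedge Ps − Pb = 85 gives 90 + (1/6)Q − (530/3 - (1/9)Q) = 85, so Q' = 618.
Then Pb = 530/3 − (1/9)·618 = 108 and Ps = 90 + (1/6)·618 = 193.
Buyers' price falls by P* − Pb = 142 − 108 = 34; sellers' price rises by Ps − P* = 193 − 142 = 51.
So producers capture 51/85 = 0.6 of each unit of subsidy.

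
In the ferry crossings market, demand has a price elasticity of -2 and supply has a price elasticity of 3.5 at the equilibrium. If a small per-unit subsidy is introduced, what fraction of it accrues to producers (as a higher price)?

Producer share = 4/11

For a small subsidy around the equilibrium, the benefit split depends on the relative slopes, which at a point are proportional to the elasticities.
Buyer share = εs/(εs + |εd|) = 3.5/(3.5 + 2) = 7/11; seller share = |εd|/(εs + |εd|) = 4/11.
So producers capture 4/11 of the subsidy.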